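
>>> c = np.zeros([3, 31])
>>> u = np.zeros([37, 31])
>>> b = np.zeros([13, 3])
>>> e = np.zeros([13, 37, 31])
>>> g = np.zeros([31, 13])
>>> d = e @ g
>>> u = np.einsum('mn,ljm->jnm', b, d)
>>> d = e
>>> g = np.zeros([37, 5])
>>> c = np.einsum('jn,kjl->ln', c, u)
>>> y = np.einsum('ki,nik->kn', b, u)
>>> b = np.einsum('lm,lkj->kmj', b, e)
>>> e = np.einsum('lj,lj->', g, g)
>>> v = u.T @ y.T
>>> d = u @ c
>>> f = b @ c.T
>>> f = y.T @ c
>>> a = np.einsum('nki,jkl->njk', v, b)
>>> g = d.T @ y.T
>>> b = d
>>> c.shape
(13, 31)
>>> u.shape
(37, 3, 13)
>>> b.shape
(37, 3, 31)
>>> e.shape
()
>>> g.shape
(31, 3, 13)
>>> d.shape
(37, 3, 31)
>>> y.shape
(13, 37)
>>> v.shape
(13, 3, 13)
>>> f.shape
(37, 31)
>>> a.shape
(13, 37, 3)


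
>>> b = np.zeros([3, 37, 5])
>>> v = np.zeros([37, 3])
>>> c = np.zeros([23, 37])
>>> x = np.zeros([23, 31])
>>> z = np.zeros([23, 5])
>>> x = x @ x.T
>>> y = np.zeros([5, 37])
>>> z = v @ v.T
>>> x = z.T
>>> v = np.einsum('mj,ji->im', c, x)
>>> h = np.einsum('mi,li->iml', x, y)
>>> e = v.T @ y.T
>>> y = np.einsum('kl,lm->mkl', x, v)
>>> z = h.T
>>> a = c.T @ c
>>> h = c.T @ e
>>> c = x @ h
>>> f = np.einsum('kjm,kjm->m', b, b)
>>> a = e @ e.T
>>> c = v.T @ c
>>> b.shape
(3, 37, 5)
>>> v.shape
(37, 23)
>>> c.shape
(23, 5)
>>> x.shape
(37, 37)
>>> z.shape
(5, 37, 37)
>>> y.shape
(23, 37, 37)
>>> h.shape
(37, 5)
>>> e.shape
(23, 5)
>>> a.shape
(23, 23)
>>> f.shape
(5,)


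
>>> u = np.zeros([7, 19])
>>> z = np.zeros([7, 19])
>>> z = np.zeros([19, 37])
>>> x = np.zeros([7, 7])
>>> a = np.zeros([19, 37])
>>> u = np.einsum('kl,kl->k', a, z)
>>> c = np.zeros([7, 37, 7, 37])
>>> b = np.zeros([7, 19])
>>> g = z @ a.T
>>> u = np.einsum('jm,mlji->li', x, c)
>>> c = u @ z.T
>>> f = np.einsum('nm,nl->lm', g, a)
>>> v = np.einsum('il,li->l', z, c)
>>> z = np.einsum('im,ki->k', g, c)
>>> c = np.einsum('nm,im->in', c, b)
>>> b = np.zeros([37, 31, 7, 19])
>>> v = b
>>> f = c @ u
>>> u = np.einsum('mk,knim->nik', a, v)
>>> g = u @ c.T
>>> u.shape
(31, 7, 37)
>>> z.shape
(37,)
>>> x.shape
(7, 7)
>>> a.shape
(19, 37)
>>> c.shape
(7, 37)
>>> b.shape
(37, 31, 7, 19)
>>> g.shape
(31, 7, 7)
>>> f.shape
(7, 37)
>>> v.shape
(37, 31, 7, 19)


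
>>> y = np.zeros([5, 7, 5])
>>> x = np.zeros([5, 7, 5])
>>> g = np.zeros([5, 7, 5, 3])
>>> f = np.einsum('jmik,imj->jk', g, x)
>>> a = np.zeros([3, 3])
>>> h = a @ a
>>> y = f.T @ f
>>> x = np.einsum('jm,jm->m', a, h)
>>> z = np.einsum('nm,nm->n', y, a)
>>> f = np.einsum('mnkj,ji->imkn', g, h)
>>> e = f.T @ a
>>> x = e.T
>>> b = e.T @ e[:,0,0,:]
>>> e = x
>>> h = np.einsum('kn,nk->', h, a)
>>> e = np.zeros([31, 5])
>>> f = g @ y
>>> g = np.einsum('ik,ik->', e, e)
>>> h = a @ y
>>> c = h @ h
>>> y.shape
(3, 3)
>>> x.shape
(3, 5, 5, 7)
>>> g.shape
()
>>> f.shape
(5, 7, 5, 3)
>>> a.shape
(3, 3)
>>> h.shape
(3, 3)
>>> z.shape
(3,)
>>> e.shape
(31, 5)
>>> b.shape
(3, 5, 5, 3)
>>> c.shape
(3, 3)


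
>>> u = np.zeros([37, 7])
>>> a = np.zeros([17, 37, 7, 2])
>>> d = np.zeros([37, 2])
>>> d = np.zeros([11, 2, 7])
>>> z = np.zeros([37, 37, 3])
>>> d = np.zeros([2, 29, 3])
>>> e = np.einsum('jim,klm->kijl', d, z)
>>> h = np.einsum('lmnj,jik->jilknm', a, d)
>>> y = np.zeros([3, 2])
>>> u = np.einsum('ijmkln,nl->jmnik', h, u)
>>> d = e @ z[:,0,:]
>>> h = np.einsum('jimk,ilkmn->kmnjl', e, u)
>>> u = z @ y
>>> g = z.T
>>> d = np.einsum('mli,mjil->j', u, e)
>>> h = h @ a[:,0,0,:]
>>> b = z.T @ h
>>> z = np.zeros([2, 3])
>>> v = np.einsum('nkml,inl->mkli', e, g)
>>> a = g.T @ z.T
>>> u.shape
(37, 37, 2)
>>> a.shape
(37, 37, 2)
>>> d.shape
(29,)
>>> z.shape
(2, 3)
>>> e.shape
(37, 29, 2, 37)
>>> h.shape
(37, 2, 3, 37, 2)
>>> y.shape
(3, 2)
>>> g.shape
(3, 37, 37)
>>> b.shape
(37, 2, 3, 37, 2)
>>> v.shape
(2, 29, 37, 3)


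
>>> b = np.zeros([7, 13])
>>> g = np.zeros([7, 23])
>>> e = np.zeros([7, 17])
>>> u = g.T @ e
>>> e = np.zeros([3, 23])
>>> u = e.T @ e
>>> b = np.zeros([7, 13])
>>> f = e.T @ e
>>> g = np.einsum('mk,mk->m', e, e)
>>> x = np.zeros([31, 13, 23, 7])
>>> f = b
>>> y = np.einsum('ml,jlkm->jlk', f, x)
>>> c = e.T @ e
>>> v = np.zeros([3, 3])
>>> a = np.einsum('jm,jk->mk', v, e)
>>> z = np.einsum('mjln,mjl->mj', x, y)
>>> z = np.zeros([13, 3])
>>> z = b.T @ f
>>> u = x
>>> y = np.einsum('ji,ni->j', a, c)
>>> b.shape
(7, 13)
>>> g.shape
(3,)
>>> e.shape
(3, 23)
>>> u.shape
(31, 13, 23, 7)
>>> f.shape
(7, 13)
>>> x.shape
(31, 13, 23, 7)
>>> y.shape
(3,)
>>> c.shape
(23, 23)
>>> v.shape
(3, 3)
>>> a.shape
(3, 23)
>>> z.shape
(13, 13)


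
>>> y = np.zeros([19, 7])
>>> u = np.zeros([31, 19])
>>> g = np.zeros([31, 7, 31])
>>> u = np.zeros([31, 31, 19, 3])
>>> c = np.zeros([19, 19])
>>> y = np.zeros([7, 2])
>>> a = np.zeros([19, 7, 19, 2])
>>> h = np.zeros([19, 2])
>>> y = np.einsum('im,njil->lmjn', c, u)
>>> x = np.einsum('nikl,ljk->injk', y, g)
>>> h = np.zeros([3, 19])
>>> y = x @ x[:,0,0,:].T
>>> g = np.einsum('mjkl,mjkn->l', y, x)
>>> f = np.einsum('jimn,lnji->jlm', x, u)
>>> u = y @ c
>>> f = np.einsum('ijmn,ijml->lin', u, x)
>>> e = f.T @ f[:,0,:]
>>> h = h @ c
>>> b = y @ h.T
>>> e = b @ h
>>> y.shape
(19, 3, 7, 19)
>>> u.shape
(19, 3, 7, 19)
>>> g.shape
(19,)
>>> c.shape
(19, 19)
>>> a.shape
(19, 7, 19, 2)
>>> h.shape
(3, 19)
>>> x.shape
(19, 3, 7, 31)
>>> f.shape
(31, 19, 19)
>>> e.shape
(19, 3, 7, 19)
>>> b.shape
(19, 3, 7, 3)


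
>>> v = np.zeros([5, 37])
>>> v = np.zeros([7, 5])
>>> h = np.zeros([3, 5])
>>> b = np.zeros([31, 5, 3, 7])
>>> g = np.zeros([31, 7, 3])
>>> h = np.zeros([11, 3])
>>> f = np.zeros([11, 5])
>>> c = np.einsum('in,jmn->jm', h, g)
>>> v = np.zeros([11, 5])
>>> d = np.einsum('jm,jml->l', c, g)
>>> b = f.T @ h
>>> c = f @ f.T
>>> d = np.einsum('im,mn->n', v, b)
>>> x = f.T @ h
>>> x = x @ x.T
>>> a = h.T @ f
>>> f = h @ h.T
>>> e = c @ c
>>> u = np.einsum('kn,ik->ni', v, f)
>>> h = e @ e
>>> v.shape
(11, 5)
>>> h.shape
(11, 11)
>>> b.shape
(5, 3)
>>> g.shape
(31, 7, 3)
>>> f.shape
(11, 11)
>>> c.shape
(11, 11)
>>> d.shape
(3,)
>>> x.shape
(5, 5)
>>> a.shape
(3, 5)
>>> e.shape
(11, 11)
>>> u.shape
(5, 11)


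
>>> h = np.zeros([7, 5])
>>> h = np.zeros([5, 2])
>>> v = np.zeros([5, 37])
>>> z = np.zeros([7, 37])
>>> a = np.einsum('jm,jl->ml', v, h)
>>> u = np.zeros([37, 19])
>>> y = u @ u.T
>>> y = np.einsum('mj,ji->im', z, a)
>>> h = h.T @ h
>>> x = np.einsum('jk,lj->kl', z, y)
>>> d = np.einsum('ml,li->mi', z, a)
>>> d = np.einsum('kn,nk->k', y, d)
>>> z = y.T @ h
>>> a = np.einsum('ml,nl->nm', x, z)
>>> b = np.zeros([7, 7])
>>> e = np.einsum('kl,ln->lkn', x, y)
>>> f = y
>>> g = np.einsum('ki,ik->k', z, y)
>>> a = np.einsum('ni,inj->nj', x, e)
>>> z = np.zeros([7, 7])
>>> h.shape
(2, 2)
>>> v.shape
(5, 37)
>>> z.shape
(7, 7)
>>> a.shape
(37, 7)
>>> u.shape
(37, 19)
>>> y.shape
(2, 7)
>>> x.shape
(37, 2)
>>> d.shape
(2,)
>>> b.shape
(7, 7)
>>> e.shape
(2, 37, 7)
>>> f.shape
(2, 7)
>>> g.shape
(7,)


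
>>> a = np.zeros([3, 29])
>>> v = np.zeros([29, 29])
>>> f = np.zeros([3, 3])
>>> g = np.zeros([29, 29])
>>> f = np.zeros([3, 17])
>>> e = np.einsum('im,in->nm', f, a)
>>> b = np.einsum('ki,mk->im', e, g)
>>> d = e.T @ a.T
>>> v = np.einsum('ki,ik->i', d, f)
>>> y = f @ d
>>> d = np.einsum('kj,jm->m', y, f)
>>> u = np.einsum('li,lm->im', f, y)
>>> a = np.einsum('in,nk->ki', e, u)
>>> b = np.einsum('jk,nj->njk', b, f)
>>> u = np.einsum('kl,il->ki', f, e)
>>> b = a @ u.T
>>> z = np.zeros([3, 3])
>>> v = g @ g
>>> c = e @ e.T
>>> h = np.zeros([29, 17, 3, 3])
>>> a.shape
(3, 29)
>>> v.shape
(29, 29)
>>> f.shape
(3, 17)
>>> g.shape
(29, 29)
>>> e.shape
(29, 17)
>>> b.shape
(3, 3)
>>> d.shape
(17,)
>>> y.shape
(3, 3)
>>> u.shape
(3, 29)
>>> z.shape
(3, 3)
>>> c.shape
(29, 29)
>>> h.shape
(29, 17, 3, 3)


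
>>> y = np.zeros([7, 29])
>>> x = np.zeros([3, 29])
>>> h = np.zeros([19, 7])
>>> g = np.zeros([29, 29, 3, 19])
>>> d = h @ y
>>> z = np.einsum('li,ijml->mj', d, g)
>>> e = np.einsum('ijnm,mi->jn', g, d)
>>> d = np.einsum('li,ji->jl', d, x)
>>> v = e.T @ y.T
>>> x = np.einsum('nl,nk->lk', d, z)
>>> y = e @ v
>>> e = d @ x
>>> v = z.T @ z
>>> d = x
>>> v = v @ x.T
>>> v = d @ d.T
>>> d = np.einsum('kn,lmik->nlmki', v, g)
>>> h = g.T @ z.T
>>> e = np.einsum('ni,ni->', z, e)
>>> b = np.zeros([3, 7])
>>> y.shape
(29, 7)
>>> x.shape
(19, 29)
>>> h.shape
(19, 3, 29, 3)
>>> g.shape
(29, 29, 3, 19)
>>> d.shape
(19, 29, 29, 19, 3)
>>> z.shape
(3, 29)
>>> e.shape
()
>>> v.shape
(19, 19)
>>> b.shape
(3, 7)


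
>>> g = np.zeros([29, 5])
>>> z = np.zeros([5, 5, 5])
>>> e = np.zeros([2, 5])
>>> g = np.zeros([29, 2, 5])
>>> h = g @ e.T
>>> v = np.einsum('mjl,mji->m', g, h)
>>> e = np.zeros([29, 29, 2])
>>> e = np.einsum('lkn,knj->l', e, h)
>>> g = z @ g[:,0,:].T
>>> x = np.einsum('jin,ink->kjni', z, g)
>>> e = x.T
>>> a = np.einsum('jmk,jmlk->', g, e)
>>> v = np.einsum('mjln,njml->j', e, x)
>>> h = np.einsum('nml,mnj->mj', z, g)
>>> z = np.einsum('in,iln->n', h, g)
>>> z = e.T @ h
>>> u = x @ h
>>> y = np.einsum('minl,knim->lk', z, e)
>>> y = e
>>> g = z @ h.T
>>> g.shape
(29, 5, 5, 5)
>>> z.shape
(29, 5, 5, 29)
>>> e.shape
(5, 5, 5, 29)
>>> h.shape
(5, 29)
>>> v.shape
(5,)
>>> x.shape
(29, 5, 5, 5)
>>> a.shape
()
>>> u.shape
(29, 5, 5, 29)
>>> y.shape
(5, 5, 5, 29)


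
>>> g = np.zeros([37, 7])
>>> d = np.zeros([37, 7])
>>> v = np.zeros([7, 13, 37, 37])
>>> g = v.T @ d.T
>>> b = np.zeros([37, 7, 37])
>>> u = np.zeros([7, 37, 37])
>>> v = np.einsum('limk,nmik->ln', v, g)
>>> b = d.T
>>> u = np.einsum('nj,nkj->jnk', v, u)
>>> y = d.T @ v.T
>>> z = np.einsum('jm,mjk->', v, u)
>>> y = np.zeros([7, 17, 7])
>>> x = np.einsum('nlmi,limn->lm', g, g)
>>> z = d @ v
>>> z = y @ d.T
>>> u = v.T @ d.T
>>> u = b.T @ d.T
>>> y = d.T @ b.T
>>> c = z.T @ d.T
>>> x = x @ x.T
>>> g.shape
(37, 37, 13, 37)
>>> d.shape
(37, 7)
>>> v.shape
(7, 37)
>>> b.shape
(7, 37)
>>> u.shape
(37, 37)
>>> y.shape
(7, 7)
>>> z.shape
(7, 17, 37)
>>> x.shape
(37, 37)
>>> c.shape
(37, 17, 37)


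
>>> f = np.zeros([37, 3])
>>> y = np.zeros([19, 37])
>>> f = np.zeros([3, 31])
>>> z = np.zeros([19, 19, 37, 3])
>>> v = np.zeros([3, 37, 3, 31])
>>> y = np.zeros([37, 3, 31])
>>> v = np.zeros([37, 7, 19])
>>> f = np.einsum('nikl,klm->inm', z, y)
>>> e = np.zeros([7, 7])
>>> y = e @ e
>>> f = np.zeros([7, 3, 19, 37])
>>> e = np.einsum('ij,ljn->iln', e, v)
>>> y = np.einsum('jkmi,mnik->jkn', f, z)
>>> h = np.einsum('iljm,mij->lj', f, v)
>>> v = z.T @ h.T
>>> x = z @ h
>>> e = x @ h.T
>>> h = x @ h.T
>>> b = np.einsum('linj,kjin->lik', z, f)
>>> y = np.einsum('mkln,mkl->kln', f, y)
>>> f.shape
(7, 3, 19, 37)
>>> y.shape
(3, 19, 37)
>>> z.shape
(19, 19, 37, 3)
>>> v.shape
(3, 37, 19, 3)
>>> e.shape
(19, 19, 37, 3)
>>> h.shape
(19, 19, 37, 3)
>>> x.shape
(19, 19, 37, 19)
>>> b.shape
(19, 19, 7)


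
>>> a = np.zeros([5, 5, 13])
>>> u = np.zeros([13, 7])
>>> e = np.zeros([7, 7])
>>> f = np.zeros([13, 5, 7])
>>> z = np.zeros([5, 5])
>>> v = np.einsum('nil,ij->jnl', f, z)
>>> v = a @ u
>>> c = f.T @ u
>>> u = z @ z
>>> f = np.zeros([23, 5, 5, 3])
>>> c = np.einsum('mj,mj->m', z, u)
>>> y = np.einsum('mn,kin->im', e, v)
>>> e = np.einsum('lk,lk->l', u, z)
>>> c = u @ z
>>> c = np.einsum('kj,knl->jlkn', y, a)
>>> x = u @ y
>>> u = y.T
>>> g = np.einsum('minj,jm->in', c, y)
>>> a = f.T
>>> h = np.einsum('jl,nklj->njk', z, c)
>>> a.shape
(3, 5, 5, 23)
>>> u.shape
(7, 5)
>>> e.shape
(5,)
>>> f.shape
(23, 5, 5, 3)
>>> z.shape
(5, 5)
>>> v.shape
(5, 5, 7)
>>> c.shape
(7, 13, 5, 5)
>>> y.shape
(5, 7)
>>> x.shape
(5, 7)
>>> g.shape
(13, 5)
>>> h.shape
(7, 5, 13)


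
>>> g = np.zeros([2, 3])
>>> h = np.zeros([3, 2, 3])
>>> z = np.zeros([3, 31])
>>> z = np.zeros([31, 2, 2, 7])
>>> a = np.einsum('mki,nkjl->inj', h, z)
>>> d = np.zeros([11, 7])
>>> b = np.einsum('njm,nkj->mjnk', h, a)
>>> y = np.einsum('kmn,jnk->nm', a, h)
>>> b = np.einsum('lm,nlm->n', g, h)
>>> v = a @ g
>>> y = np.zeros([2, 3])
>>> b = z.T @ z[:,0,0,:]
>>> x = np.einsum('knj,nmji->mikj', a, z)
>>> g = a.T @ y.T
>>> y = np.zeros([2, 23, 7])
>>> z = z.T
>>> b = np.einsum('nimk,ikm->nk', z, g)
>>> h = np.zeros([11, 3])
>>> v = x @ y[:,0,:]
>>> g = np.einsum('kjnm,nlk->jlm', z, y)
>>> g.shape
(2, 23, 31)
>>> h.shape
(11, 3)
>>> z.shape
(7, 2, 2, 31)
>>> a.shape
(3, 31, 2)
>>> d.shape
(11, 7)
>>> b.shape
(7, 31)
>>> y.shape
(2, 23, 7)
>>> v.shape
(2, 7, 3, 7)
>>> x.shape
(2, 7, 3, 2)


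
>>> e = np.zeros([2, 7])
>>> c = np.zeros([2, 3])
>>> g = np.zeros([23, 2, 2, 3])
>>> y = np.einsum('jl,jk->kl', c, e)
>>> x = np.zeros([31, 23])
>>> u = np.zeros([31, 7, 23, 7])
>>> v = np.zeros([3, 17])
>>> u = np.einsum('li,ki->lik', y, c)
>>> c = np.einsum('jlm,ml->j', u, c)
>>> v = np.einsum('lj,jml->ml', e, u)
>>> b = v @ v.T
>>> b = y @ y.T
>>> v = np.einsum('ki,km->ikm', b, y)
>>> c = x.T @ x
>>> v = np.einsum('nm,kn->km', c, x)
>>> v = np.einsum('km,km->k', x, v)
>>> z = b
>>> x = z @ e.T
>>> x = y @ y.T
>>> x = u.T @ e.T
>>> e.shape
(2, 7)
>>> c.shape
(23, 23)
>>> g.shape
(23, 2, 2, 3)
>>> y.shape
(7, 3)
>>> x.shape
(2, 3, 2)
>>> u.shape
(7, 3, 2)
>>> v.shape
(31,)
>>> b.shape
(7, 7)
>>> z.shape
(7, 7)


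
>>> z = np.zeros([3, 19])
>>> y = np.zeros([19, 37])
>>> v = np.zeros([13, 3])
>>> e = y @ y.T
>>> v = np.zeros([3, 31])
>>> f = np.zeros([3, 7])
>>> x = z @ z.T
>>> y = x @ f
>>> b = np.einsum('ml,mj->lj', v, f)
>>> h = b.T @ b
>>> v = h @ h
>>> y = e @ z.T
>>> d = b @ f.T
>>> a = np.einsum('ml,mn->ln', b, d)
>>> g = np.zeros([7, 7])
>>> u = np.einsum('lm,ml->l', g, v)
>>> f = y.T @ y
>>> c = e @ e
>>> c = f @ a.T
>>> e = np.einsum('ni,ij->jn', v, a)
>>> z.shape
(3, 19)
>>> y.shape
(19, 3)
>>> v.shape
(7, 7)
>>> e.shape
(3, 7)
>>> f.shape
(3, 3)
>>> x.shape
(3, 3)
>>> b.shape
(31, 7)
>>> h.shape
(7, 7)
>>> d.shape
(31, 3)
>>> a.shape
(7, 3)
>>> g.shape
(7, 7)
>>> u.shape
(7,)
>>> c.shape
(3, 7)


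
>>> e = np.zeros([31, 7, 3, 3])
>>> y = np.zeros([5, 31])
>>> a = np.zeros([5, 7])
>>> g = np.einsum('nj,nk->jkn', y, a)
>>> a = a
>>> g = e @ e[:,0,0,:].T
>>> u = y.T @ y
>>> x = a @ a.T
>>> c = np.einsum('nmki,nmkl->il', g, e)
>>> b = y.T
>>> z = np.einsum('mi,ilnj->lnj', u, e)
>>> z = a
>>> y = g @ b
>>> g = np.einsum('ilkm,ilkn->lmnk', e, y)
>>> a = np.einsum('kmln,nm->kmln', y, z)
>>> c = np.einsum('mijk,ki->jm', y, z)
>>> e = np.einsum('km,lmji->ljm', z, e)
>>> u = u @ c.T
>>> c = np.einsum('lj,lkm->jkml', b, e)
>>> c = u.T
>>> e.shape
(31, 3, 7)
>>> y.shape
(31, 7, 3, 5)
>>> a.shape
(31, 7, 3, 5)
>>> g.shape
(7, 3, 5, 3)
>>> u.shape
(31, 3)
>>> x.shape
(5, 5)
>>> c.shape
(3, 31)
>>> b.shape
(31, 5)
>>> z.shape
(5, 7)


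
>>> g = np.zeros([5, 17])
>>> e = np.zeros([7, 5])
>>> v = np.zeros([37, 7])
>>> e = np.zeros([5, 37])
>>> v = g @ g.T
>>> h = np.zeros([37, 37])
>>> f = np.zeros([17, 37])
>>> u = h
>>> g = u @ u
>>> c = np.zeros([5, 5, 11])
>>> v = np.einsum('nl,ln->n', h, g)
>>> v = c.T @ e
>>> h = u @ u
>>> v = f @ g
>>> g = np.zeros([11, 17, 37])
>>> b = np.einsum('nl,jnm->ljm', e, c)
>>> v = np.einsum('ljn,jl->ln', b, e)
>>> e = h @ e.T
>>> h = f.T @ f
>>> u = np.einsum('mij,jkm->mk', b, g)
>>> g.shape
(11, 17, 37)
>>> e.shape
(37, 5)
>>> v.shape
(37, 11)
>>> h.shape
(37, 37)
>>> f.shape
(17, 37)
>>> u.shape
(37, 17)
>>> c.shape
(5, 5, 11)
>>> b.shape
(37, 5, 11)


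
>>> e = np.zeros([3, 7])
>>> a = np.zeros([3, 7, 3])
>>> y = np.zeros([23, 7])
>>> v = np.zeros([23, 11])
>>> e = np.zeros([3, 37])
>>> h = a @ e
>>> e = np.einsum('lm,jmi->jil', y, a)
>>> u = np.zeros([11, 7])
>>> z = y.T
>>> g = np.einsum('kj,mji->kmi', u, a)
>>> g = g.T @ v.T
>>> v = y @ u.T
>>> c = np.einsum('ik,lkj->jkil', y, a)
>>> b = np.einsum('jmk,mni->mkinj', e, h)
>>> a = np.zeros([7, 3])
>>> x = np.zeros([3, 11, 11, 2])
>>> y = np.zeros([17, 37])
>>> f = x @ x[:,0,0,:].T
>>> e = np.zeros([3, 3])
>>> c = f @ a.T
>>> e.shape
(3, 3)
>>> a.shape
(7, 3)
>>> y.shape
(17, 37)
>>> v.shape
(23, 11)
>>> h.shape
(3, 7, 37)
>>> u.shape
(11, 7)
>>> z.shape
(7, 23)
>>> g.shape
(3, 3, 23)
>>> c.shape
(3, 11, 11, 7)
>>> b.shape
(3, 23, 37, 7, 3)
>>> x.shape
(3, 11, 11, 2)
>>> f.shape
(3, 11, 11, 3)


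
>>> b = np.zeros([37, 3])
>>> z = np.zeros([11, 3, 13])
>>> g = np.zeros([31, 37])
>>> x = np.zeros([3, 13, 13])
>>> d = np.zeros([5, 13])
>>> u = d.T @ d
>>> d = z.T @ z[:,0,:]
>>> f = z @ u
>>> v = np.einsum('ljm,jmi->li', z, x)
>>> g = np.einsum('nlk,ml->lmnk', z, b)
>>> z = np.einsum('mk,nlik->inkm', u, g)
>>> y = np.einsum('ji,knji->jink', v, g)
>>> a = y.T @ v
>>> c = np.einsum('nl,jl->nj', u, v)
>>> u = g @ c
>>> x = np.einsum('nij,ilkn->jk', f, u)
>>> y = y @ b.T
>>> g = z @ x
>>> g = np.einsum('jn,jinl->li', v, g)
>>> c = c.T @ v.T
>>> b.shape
(37, 3)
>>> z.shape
(11, 3, 13, 13)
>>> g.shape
(11, 3)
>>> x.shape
(13, 11)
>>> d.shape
(13, 3, 13)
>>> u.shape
(3, 37, 11, 11)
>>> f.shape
(11, 3, 13)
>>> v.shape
(11, 13)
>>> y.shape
(11, 13, 37, 37)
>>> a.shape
(3, 37, 13, 13)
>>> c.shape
(11, 11)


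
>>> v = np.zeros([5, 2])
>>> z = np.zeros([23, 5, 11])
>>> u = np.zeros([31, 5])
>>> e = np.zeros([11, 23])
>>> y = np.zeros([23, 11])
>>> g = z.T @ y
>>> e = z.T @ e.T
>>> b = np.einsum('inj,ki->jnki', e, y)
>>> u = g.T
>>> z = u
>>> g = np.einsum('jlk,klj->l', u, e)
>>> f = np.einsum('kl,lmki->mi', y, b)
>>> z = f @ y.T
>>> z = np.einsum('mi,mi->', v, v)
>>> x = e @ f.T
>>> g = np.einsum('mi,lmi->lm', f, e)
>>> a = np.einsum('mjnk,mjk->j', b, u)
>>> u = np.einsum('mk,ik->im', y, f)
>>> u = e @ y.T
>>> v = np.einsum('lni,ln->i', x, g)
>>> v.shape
(5,)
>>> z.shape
()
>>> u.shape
(11, 5, 23)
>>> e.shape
(11, 5, 11)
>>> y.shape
(23, 11)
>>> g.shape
(11, 5)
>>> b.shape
(11, 5, 23, 11)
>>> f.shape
(5, 11)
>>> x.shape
(11, 5, 5)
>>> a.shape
(5,)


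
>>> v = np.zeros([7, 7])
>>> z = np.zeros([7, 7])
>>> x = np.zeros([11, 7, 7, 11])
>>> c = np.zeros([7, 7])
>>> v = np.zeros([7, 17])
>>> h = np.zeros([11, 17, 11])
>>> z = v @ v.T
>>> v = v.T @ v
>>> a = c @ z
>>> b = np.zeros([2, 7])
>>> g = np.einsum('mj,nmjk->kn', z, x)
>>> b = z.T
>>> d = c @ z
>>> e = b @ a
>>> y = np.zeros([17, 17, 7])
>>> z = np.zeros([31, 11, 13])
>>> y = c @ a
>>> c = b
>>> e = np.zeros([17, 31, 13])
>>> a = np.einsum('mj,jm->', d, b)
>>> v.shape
(17, 17)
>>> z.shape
(31, 11, 13)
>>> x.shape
(11, 7, 7, 11)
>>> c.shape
(7, 7)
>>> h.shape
(11, 17, 11)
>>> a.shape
()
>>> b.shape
(7, 7)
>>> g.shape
(11, 11)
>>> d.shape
(7, 7)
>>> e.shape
(17, 31, 13)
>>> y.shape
(7, 7)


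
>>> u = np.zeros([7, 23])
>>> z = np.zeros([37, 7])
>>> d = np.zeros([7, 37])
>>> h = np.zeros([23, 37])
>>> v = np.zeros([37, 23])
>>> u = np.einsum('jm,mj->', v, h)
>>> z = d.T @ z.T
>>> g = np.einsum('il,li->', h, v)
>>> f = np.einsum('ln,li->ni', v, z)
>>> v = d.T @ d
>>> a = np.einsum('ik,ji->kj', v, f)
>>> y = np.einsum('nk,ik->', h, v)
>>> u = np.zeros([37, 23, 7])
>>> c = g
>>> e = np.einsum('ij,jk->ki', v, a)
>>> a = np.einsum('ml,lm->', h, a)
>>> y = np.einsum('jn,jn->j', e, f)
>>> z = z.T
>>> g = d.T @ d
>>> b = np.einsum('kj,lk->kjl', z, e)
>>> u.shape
(37, 23, 7)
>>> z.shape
(37, 37)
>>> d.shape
(7, 37)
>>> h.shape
(23, 37)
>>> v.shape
(37, 37)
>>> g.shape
(37, 37)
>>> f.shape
(23, 37)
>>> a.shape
()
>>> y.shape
(23,)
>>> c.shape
()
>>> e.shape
(23, 37)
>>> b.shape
(37, 37, 23)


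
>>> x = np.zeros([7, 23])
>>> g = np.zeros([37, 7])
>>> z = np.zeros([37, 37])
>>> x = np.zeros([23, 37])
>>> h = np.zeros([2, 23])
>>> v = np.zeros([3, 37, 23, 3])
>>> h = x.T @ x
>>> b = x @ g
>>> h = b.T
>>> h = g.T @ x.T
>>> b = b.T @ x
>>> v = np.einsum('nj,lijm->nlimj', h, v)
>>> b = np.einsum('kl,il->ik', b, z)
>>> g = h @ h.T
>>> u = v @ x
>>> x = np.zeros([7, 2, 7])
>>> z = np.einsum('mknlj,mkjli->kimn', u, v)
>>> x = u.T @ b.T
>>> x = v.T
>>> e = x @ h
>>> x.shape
(23, 3, 37, 3, 7)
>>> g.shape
(7, 7)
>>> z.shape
(3, 23, 7, 37)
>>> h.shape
(7, 23)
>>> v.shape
(7, 3, 37, 3, 23)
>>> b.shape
(37, 7)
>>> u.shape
(7, 3, 37, 3, 37)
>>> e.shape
(23, 3, 37, 3, 23)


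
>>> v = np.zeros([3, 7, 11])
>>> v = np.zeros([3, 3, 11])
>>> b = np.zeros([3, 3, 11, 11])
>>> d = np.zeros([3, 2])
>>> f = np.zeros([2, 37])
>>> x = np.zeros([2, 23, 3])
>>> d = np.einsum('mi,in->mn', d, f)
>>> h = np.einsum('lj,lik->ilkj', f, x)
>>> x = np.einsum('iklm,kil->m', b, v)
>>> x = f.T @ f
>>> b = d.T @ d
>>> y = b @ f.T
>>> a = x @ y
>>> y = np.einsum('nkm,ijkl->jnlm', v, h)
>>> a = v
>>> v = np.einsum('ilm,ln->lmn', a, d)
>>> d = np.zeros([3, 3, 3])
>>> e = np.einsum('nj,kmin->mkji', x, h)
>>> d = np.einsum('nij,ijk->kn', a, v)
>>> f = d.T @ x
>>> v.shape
(3, 11, 37)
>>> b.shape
(37, 37)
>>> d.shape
(37, 3)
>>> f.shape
(3, 37)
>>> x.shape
(37, 37)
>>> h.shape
(23, 2, 3, 37)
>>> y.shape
(2, 3, 37, 11)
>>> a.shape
(3, 3, 11)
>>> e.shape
(2, 23, 37, 3)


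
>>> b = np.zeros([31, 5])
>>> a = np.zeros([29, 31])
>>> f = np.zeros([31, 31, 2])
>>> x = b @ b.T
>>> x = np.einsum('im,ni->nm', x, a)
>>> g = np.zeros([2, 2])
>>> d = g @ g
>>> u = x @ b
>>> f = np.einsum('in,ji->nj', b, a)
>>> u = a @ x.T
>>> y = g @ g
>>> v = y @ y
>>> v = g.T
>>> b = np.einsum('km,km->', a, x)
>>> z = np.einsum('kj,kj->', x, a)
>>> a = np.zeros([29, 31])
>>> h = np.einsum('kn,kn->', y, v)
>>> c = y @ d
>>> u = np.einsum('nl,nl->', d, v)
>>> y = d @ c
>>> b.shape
()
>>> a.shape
(29, 31)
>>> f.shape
(5, 29)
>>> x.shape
(29, 31)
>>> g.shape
(2, 2)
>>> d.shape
(2, 2)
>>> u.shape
()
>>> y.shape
(2, 2)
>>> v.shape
(2, 2)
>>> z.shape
()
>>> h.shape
()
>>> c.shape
(2, 2)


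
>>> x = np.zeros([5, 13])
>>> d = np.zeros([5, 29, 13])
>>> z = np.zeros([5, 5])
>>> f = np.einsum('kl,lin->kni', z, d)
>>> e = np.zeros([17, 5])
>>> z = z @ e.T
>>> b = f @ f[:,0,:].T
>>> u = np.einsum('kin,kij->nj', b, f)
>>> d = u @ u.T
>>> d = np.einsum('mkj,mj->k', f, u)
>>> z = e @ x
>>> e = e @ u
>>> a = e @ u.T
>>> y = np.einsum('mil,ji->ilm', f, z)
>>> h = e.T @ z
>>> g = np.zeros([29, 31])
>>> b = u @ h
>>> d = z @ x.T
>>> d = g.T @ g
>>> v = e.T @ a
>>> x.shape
(5, 13)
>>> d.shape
(31, 31)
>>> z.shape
(17, 13)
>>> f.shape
(5, 13, 29)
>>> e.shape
(17, 29)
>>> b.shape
(5, 13)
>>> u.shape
(5, 29)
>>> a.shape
(17, 5)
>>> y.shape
(13, 29, 5)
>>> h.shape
(29, 13)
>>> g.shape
(29, 31)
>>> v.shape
(29, 5)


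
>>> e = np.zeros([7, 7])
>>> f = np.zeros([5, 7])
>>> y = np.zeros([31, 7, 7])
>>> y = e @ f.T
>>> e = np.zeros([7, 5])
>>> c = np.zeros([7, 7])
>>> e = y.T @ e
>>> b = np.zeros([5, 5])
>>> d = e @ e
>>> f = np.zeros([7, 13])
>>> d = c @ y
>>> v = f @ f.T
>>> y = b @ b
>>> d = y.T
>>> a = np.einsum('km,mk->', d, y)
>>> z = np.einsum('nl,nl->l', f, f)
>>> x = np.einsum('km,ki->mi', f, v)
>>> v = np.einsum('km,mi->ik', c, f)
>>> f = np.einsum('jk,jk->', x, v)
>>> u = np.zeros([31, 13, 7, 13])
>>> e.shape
(5, 5)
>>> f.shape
()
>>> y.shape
(5, 5)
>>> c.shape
(7, 7)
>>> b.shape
(5, 5)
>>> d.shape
(5, 5)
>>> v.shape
(13, 7)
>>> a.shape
()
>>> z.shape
(13,)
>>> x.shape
(13, 7)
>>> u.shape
(31, 13, 7, 13)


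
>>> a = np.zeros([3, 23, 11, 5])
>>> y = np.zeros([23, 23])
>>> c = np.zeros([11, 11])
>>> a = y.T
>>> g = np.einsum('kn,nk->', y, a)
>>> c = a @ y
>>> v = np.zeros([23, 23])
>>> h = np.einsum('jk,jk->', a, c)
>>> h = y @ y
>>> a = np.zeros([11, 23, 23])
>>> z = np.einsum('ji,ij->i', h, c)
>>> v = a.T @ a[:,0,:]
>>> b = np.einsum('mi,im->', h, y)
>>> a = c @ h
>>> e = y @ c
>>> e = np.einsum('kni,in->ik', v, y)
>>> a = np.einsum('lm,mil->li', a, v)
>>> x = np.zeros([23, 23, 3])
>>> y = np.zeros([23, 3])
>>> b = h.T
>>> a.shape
(23, 23)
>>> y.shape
(23, 3)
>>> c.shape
(23, 23)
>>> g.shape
()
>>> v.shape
(23, 23, 23)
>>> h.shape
(23, 23)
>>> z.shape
(23,)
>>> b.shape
(23, 23)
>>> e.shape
(23, 23)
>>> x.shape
(23, 23, 3)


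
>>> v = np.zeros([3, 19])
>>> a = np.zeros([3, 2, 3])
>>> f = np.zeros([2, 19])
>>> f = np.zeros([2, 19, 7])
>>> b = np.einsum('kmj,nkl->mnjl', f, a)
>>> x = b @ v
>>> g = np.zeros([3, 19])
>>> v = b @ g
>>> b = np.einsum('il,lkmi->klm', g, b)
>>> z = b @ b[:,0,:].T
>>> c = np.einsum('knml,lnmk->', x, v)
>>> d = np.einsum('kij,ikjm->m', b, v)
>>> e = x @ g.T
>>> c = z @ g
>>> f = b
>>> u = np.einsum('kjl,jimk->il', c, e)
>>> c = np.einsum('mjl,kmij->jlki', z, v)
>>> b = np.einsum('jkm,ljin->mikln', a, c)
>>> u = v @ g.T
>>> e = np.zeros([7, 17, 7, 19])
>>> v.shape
(19, 3, 7, 19)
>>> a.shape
(3, 2, 3)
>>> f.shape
(3, 19, 7)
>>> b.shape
(3, 19, 2, 19, 7)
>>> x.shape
(19, 3, 7, 19)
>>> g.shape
(3, 19)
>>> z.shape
(3, 19, 3)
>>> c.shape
(19, 3, 19, 7)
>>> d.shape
(19,)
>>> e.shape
(7, 17, 7, 19)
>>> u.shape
(19, 3, 7, 3)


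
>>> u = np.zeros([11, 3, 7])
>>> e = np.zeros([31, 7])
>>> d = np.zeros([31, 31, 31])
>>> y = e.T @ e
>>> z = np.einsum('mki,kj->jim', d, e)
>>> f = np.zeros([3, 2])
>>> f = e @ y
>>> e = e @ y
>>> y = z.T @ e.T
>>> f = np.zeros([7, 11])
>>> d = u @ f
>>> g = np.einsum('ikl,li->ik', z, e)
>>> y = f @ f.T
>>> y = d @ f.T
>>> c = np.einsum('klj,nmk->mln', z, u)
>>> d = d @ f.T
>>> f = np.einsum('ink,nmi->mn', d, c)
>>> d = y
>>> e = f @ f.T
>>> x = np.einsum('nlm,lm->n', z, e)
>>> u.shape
(11, 3, 7)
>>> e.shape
(31, 31)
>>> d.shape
(11, 3, 7)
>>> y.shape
(11, 3, 7)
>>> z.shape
(7, 31, 31)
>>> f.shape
(31, 3)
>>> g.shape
(7, 31)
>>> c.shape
(3, 31, 11)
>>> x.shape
(7,)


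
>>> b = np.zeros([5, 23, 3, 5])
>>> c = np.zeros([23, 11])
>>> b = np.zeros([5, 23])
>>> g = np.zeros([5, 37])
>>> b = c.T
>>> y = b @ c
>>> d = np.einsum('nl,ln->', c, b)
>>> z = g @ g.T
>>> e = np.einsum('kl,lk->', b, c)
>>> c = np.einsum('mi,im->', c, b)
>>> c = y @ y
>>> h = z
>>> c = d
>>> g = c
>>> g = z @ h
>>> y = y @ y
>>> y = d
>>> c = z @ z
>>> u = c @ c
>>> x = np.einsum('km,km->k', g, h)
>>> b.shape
(11, 23)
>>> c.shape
(5, 5)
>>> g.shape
(5, 5)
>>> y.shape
()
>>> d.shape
()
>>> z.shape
(5, 5)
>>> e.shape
()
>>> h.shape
(5, 5)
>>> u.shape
(5, 5)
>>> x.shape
(5,)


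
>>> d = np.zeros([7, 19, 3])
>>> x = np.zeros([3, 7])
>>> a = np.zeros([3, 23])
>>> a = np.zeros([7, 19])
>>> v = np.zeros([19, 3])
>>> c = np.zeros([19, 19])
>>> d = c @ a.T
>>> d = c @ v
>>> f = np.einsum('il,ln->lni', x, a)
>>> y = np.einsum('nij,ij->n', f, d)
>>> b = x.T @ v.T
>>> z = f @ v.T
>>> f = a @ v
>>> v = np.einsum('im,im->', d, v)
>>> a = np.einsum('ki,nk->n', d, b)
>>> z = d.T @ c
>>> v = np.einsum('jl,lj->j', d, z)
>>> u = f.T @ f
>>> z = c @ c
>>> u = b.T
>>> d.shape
(19, 3)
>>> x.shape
(3, 7)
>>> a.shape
(7,)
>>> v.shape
(19,)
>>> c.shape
(19, 19)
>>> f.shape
(7, 3)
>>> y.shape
(7,)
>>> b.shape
(7, 19)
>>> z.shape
(19, 19)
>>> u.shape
(19, 7)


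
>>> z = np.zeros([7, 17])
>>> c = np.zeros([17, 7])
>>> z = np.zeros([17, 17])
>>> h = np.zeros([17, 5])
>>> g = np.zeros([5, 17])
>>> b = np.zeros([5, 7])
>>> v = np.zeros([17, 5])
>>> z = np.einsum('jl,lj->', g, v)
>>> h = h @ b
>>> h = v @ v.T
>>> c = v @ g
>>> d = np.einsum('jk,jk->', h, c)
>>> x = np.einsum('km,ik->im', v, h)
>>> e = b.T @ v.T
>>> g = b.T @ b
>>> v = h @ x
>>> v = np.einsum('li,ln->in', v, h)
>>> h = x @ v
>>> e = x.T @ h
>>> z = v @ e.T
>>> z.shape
(5, 5)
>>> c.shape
(17, 17)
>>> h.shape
(17, 17)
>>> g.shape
(7, 7)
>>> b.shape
(5, 7)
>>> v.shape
(5, 17)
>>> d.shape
()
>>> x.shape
(17, 5)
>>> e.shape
(5, 17)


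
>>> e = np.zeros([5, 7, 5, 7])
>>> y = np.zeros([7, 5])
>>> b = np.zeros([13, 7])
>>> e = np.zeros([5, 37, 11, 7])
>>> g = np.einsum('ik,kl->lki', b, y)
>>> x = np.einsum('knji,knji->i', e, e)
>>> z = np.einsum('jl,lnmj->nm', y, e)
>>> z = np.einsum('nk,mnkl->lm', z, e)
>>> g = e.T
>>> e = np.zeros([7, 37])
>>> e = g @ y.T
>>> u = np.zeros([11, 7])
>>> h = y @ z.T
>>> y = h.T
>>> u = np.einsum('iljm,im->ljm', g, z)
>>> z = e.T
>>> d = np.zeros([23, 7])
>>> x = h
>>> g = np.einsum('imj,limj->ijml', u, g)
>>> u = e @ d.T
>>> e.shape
(7, 11, 37, 7)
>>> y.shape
(7, 7)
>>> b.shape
(13, 7)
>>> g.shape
(11, 5, 37, 7)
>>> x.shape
(7, 7)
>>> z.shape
(7, 37, 11, 7)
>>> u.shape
(7, 11, 37, 23)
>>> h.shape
(7, 7)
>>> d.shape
(23, 7)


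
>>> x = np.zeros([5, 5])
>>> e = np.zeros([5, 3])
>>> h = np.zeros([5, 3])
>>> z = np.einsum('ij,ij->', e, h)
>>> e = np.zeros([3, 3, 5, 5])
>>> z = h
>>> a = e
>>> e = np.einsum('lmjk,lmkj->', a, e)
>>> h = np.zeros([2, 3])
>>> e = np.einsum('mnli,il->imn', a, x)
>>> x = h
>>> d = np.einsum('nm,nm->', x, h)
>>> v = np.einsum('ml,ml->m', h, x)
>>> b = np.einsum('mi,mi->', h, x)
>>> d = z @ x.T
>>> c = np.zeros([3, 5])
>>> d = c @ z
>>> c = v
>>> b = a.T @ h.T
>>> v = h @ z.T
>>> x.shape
(2, 3)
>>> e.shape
(5, 3, 3)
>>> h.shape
(2, 3)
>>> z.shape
(5, 3)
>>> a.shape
(3, 3, 5, 5)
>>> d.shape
(3, 3)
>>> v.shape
(2, 5)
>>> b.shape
(5, 5, 3, 2)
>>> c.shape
(2,)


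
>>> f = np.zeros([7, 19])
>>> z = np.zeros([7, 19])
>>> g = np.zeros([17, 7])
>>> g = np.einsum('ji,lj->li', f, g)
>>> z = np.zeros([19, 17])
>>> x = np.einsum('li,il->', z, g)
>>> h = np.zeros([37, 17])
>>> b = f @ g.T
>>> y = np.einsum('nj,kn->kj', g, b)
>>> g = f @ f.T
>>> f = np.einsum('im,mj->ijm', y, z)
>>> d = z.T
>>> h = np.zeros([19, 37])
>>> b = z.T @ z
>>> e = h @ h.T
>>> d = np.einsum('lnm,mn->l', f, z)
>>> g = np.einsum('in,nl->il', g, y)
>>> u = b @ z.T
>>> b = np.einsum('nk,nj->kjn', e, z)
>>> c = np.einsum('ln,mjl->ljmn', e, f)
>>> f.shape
(7, 17, 19)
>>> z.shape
(19, 17)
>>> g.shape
(7, 19)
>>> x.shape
()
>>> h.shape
(19, 37)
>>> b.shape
(19, 17, 19)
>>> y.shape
(7, 19)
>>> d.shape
(7,)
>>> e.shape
(19, 19)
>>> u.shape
(17, 19)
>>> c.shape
(19, 17, 7, 19)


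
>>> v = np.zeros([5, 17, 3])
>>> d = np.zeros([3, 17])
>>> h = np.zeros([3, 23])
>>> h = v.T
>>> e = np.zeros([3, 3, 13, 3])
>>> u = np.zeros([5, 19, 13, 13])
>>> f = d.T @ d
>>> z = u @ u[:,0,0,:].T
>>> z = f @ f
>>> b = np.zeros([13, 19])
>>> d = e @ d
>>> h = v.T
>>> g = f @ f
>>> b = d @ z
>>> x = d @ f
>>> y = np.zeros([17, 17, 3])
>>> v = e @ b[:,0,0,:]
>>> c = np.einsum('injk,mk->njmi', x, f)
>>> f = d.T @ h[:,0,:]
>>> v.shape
(3, 3, 13, 17)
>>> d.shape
(3, 3, 13, 17)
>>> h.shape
(3, 17, 5)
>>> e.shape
(3, 3, 13, 3)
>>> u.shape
(5, 19, 13, 13)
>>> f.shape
(17, 13, 3, 5)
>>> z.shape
(17, 17)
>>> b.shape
(3, 3, 13, 17)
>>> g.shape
(17, 17)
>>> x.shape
(3, 3, 13, 17)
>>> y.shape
(17, 17, 3)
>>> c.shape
(3, 13, 17, 3)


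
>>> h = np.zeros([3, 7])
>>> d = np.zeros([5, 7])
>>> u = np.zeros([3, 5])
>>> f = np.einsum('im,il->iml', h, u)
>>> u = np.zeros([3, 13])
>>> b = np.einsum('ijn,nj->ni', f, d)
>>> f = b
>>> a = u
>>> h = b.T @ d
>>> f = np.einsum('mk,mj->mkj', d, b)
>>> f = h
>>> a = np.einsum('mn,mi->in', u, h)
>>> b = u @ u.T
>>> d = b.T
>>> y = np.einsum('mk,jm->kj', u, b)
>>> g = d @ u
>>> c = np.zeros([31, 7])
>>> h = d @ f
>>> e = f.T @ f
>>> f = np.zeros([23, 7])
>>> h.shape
(3, 7)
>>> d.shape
(3, 3)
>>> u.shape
(3, 13)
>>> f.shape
(23, 7)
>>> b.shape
(3, 3)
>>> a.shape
(7, 13)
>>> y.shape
(13, 3)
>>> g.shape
(3, 13)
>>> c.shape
(31, 7)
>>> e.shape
(7, 7)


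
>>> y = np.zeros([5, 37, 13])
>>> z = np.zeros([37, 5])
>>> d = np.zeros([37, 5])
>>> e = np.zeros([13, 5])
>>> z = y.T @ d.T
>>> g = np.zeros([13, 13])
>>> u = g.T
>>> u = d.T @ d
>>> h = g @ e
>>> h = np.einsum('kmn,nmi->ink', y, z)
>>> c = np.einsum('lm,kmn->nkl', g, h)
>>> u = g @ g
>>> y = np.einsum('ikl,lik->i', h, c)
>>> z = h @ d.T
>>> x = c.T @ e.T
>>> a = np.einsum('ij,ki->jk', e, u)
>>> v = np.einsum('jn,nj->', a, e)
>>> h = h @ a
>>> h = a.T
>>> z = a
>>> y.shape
(37,)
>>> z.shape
(5, 13)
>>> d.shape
(37, 5)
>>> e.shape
(13, 5)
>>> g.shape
(13, 13)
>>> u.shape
(13, 13)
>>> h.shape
(13, 5)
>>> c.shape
(5, 37, 13)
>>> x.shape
(13, 37, 13)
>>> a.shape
(5, 13)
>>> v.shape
()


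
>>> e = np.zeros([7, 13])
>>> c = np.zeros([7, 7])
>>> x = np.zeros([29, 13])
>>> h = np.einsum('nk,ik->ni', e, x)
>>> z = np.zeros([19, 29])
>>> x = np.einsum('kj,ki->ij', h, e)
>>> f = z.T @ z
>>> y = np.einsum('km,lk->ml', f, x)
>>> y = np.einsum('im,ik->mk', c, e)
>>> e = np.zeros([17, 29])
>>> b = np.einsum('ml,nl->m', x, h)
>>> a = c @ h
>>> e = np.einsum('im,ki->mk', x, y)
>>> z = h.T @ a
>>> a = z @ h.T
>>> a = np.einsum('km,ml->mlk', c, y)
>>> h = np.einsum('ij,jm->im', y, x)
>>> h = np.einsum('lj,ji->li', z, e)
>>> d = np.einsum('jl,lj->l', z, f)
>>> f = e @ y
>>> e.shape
(29, 7)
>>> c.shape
(7, 7)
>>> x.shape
(13, 29)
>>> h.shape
(29, 7)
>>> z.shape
(29, 29)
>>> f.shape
(29, 13)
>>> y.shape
(7, 13)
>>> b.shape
(13,)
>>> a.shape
(7, 13, 7)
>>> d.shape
(29,)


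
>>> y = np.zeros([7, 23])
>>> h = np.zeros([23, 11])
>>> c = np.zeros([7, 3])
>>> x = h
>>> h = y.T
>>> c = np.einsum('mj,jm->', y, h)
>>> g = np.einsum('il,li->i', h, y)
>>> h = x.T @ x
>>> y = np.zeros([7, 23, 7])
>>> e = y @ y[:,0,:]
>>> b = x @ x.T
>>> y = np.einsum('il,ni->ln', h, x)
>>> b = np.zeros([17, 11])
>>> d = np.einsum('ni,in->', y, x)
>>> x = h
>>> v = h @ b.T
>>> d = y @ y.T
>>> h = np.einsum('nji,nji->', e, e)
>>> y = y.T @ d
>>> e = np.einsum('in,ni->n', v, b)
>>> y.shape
(23, 11)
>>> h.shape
()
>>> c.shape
()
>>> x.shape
(11, 11)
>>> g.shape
(23,)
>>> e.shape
(17,)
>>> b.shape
(17, 11)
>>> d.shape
(11, 11)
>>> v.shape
(11, 17)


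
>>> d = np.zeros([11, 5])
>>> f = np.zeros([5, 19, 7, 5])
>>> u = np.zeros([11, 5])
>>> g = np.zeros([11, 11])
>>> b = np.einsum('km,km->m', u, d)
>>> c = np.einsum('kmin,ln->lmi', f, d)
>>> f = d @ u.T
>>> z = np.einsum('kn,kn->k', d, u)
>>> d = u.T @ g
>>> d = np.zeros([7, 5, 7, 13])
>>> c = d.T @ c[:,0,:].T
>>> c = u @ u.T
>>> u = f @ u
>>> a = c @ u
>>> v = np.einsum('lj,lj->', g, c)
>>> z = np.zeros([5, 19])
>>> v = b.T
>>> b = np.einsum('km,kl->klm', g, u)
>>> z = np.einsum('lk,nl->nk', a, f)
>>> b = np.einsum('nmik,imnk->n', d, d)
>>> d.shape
(7, 5, 7, 13)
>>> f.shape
(11, 11)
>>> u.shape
(11, 5)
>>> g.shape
(11, 11)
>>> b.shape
(7,)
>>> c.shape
(11, 11)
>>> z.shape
(11, 5)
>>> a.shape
(11, 5)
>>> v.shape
(5,)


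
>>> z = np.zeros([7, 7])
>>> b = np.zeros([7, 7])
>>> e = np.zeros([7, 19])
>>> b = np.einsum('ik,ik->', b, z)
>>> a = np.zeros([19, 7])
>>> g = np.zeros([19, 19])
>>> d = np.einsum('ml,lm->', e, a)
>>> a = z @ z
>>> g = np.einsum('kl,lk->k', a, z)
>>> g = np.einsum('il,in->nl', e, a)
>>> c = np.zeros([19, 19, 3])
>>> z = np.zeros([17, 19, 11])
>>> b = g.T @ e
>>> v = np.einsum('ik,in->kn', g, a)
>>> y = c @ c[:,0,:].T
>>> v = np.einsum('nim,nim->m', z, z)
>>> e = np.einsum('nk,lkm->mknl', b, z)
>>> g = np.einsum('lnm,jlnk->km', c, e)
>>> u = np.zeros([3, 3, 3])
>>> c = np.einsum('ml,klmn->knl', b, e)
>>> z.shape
(17, 19, 11)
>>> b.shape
(19, 19)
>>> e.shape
(11, 19, 19, 17)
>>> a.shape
(7, 7)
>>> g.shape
(17, 3)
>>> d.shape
()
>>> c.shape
(11, 17, 19)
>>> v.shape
(11,)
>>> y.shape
(19, 19, 19)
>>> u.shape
(3, 3, 3)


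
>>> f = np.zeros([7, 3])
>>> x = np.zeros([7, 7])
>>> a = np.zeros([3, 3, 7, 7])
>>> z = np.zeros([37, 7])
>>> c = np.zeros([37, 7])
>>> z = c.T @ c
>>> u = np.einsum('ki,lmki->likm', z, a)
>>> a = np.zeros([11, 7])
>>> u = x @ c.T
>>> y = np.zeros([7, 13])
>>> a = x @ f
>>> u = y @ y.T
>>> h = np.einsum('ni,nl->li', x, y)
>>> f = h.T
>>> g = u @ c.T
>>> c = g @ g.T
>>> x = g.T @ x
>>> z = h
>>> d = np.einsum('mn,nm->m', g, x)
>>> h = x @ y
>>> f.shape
(7, 13)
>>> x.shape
(37, 7)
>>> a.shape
(7, 3)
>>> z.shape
(13, 7)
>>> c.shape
(7, 7)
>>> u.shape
(7, 7)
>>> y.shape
(7, 13)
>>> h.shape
(37, 13)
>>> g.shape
(7, 37)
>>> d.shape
(7,)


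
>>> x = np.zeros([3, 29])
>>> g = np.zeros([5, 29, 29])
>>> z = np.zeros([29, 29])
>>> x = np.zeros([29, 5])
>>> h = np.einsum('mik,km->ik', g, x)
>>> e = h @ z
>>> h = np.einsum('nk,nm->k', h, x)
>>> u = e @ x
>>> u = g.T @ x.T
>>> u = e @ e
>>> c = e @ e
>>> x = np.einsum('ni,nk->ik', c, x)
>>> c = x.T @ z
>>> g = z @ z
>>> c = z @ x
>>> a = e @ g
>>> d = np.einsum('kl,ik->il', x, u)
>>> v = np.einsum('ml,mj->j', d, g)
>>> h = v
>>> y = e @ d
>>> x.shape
(29, 5)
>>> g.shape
(29, 29)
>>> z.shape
(29, 29)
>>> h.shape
(29,)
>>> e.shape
(29, 29)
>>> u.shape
(29, 29)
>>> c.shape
(29, 5)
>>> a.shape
(29, 29)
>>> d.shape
(29, 5)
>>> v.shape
(29,)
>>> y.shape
(29, 5)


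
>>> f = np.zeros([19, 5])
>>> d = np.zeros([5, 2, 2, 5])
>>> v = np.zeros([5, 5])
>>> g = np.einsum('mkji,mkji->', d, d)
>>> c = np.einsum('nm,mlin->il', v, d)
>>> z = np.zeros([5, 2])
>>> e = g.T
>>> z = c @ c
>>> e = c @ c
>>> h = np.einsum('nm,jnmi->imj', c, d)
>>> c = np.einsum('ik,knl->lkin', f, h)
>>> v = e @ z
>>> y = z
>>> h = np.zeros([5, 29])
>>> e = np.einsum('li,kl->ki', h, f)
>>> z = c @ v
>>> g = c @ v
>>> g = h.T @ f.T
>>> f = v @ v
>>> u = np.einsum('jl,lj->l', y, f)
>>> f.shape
(2, 2)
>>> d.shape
(5, 2, 2, 5)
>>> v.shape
(2, 2)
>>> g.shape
(29, 19)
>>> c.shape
(5, 5, 19, 2)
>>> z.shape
(5, 5, 19, 2)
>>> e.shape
(19, 29)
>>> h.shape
(5, 29)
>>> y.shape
(2, 2)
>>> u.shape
(2,)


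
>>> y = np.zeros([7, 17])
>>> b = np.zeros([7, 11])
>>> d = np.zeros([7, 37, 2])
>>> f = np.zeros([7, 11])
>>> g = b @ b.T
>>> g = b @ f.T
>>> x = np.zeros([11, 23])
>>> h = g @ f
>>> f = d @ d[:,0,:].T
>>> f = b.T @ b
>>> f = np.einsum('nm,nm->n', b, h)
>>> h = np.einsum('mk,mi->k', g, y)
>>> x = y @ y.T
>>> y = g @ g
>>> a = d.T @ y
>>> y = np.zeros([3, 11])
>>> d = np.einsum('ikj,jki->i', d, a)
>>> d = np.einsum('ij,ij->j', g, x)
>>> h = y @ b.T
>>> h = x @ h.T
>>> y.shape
(3, 11)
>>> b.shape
(7, 11)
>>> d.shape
(7,)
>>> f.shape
(7,)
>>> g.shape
(7, 7)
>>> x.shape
(7, 7)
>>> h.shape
(7, 3)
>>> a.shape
(2, 37, 7)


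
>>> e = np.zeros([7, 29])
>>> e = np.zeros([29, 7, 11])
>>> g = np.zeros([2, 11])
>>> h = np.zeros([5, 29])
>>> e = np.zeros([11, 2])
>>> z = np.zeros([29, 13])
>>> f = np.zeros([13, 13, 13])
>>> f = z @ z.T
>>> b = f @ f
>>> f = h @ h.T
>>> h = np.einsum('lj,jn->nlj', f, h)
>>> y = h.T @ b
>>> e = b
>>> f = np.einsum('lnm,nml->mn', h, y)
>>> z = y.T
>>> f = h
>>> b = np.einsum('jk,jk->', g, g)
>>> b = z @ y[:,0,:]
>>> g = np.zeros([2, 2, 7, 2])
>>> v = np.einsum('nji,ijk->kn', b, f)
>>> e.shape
(29, 29)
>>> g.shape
(2, 2, 7, 2)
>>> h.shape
(29, 5, 5)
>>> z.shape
(29, 5, 5)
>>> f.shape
(29, 5, 5)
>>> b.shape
(29, 5, 29)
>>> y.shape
(5, 5, 29)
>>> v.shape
(5, 29)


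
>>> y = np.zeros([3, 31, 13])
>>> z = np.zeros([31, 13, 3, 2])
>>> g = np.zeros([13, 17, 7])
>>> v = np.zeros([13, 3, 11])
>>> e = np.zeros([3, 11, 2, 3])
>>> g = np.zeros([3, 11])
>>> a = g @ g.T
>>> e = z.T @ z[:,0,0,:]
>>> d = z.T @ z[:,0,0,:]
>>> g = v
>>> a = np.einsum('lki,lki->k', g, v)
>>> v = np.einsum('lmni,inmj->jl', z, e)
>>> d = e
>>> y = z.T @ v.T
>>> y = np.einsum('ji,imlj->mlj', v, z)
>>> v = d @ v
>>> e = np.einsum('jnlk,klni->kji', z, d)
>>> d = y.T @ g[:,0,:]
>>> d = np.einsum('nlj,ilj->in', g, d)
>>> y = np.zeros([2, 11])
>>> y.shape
(2, 11)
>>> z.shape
(31, 13, 3, 2)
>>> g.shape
(13, 3, 11)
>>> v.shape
(2, 3, 13, 31)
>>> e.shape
(2, 31, 2)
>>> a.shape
(3,)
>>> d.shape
(2, 13)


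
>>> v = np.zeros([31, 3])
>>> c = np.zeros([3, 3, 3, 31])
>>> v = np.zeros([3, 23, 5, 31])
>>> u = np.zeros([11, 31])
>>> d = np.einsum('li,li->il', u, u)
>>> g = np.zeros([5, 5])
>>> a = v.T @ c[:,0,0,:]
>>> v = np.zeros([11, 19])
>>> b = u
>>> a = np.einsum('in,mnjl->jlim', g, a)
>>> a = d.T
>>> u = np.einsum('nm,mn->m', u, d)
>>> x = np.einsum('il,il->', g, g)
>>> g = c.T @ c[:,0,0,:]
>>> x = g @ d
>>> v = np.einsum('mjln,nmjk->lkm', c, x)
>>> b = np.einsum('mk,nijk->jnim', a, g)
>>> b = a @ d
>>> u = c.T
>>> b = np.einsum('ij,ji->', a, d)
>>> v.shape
(3, 11, 3)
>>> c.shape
(3, 3, 3, 31)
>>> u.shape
(31, 3, 3, 3)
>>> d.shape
(31, 11)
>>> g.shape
(31, 3, 3, 31)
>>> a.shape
(11, 31)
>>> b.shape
()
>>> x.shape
(31, 3, 3, 11)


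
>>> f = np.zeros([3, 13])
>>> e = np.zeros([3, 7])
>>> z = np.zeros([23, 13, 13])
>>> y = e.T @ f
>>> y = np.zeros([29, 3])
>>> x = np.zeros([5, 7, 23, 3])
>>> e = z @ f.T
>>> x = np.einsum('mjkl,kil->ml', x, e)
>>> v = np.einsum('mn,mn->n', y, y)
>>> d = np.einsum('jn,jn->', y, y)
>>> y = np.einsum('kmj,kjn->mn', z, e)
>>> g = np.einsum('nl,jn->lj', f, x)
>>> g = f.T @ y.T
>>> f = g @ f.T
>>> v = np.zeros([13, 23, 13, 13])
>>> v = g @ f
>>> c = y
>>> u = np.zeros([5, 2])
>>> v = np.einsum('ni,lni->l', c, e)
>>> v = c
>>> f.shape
(13, 3)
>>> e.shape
(23, 13, 3)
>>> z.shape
(23, 13, 13)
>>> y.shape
(13, 3)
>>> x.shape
(5, 3)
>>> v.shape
(13, 3)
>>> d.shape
()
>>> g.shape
(13, 13)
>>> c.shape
(13, 3)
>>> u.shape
(5, 2)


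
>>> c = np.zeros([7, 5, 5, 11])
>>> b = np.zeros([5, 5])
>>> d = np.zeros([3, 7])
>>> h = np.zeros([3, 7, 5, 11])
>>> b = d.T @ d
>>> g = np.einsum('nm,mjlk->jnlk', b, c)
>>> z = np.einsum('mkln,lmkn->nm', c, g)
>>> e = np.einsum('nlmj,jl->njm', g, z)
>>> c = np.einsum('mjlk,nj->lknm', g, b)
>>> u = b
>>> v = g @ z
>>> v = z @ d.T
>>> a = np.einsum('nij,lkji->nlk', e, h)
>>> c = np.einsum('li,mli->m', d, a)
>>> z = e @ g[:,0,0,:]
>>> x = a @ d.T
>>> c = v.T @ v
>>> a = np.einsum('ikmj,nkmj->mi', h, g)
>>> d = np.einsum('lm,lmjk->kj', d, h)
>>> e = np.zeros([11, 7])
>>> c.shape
(3, 3)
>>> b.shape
(7, 7)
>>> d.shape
(11, 5)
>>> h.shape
(3, 7, 5, 11)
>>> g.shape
(5, 7, 5, 11)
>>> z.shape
(5, 11, 11)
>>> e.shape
(11, 7)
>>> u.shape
(7, 7)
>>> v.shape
(11, 3)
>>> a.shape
(5, 3)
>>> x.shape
(5, 3, 3)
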